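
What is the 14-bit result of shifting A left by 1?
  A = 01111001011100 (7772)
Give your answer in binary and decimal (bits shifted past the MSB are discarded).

Shift left by 1: drop the top 1 bit(s), append 1 zero(s) on the right.
  01111001011100  ->  discard [0], keep [1111001011100], append 0
= 11110010111000

Answer: 11110010111000 (15544)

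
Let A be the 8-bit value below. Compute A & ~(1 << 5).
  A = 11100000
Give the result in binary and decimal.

Mask = ~(1 << 5) = 11011111
Bit 5 of A is 1, so AND-ing with the mask clears it to 0.
  11100000
& 11011111
----------
  11000000

Answer: 11000000 (192)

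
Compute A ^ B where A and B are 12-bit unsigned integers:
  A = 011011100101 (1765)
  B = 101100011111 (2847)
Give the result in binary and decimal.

Apply ^ to each column (1 where bits differ):
  011011100101
^ 101100011111
--------------
  110111111010

Answer: 110111111010 (3578)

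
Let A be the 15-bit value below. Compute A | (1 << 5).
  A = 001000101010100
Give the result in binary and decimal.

Mask = 1 << 5 = 000000000100000
Bit 5 of A is 0, so OR-ing with the mask flips it to 1.
  001000101010100
| 000000000100000
-----------------
  001000101110100

Answer: 001000101110100 (4468)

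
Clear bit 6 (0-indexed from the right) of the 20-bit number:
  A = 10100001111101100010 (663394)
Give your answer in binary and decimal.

Mask = ~(1 << 6) = 11111111111110111111
Bit 6 of A is 1, so AND-ing with the mask clears it to 0.
  10100001111101100010
& 11111111111110111111
----------------------
  10100001111100100010

Answer: 10100001111100100010 (663330)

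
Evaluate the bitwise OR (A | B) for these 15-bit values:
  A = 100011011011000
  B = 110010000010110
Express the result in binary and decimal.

Apply | to each column (1 where either bit is 1):
  100011011011000
| 110010000010110
-----------------
  110011011011110

Answer: 110011011011110 (26334)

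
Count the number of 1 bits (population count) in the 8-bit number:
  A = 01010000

01010000
1-bits at positions (from bit 0 = LSB): 4, 6
Count = 2

Answer: 2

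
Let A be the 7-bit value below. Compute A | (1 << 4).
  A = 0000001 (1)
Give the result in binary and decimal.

Mask = 1 << 4 = 0010000
Bit 4 of A is 0, so OR-ing with the mask flips it to 1.
  0000001
| 0010000
---------
  0010001

Answer: 0010001 (17)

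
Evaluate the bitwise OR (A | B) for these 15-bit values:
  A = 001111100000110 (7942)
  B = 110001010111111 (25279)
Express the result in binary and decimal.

Apply | to each column (1 where either bit is 1):
  001111100000110
| 110001010111111
-----------------
  111111110111111

Answer: 111111110111111 (32703)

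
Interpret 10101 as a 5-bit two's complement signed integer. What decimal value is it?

MSB is 1, so the value is negative. Find the magnitude:
1. Invert bits:  01010
2. Add 1:        01011  = 11
3. Apply sign:   -11

Answer: -11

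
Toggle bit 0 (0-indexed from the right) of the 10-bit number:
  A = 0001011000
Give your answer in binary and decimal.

Mask = 1 << 0 = 0000000001
Bit 0 of A is 0; XOR with the mask flips it to 1.
  0001011000
^ 0000000001
------------
  0001011001

Answer: 0001011001 (89)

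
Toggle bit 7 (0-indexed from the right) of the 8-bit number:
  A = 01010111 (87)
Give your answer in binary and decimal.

Mask = 1 << 7 = 10000000
Bit 7 of A is 0; XOR with the mask flips it to 1.
  01010111
^ 10000000
----------
  11010111

Answer: 11010111 (215)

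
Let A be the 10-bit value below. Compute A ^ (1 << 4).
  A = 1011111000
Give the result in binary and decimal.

Mask = 1 << 4 = 0000010000
Bit 4 of A is 1; XOR with the mask flips it to 0.
  1011111000
^ 0000010000
------------
  1011101000

Answer: 1011101000 (744)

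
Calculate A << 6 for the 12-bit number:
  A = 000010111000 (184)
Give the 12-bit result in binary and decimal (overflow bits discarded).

Shift left by 6: drop the top 6 bit(s), append 6 zero(s) on the right.
  000010111000  ->  discard [000010], keep [111000], append 000000
= 111000000000

Answer: 111000000000 (3584)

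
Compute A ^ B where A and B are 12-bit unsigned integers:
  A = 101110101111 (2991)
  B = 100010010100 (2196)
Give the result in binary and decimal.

Apply ^ to each column (1 where bits differ):
  101110101111
^ 100010010100
--------------
  001100111011

Answer: 001100111011 (827)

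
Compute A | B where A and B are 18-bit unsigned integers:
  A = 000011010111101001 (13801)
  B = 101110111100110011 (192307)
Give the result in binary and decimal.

Apply | to each column (1 where either bit is 1):
  000011010111101001
| 101110111100110011
--------------------
  101111111111111011

Answer: 101111111111111011 (196603)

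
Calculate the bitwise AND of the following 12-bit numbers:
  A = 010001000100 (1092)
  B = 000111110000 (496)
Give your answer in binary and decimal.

Apply & to each column (1 only where both bits are 1):
  010001000100
& 000111110000
--------------
  000001000000

Answer: 000001000000 (64)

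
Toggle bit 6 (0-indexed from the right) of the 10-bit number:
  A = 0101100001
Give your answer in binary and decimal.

Mask = 1 << 6 = 0001000000
Bit 6 of A is 1; XOR with the mask flips it to 0.
  0101100001
^ 0001000000
------------
  0100100001

Answer: 0100100001 (289)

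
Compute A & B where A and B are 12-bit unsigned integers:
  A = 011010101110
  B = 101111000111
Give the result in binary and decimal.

Apply & to each column (1 only where both bits are 1):
  011010101110
& 101111000111
--------------
  001010000110

Answer: 001010000110 (646)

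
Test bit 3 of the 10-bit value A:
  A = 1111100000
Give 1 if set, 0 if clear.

Bit 3 is the 4th from the right.
  1111100000
        ^
That bit is 0.

Answer: 0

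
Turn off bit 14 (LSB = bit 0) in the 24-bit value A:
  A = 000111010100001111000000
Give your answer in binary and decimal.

Mask = ~(1 << 14) = 111111111011111111111111
Bit 14 of A is 1, so AND-ing with the mask clears it to 0.
  000111010100001111000000
& 111111111011111111111111
--------------------------
  000111010000001111000000

Answer: 000111010000001111000000 (1901504)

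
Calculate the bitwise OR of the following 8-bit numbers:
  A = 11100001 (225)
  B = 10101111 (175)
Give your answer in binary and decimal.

Apply | to each column (1 where either bit is 1):
  11100001
| 10101111
----------
  11101111

Answer: 11101111 (239)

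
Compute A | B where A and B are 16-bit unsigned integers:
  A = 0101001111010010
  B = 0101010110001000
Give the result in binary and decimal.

Apply | to each column (1 where either bit is 1):
  0101001111010010
| 0101010110001000
------------------
  0101011111011010

Answer: 0101011111011010 (22490)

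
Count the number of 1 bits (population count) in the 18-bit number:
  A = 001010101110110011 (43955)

001010101110110011
1-bits at positions (from bit 0 = LSB): 0, 1, 4, 5, 7, 8, 9, 11, 13, 15
Count = 10

Answer: 10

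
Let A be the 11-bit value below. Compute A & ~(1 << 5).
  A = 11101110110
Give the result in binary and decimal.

Mask = ~(1 << 5) = 11111011111
Bit 5 of A is 1, so AND-ing with the mask clears it to 0.
  11101110110
& 11111011111
-------------
  11101010110

Answer: 11101010110 (1878)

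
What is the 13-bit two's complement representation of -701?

1. Binary of +701:  0001010111101
2. Invert bits:     1110101000010
3. Add 1:           1110101000011

Answer: 1110101000011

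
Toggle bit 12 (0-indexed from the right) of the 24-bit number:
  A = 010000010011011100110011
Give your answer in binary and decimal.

Mask = 1 << 12 = 000000000001000000000000
Bit 12 of A is 1; XOR with the mask flips it to 0.
  010000010011011100110011
^ 000000000001000000000000
--------------------------
  010000010010011100110011

Answer: 010000010010011100110011 (4269875)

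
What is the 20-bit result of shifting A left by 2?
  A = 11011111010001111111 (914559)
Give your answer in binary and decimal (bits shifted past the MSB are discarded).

Shift left by 2: drop the top 2 bit(s), append 2 zero(s) on the right.
  11011111010001111111  ->  discard [11], keep [011111010001111111], append 00
= 01111101000111111100

Answer: 01111101000111111100 (512508)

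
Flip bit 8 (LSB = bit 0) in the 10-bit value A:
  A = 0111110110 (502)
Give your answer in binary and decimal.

Mask = 1 << 8 = 0100000000
Bit 8 of A is 1; XOR with the mask flips it to 0.
  0111110110
^ 0100000000
------------
  0011110110

Answer: 0011110110 (246)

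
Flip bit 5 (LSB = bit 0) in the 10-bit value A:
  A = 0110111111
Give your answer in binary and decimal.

Mask = 1 << 5 = 0000100000
Bit 5 of A is 1; XOR with the mask flips it to 0.
  0110111111
^ 0000100000
------------
  0110011111

Answer: 0110011111 (415)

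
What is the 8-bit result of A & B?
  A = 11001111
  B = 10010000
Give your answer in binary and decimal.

Apply & to each column (1 only where both bits are 1):
  11001111
& 10010000
----------
  10000000

Answer: 10000000 (128)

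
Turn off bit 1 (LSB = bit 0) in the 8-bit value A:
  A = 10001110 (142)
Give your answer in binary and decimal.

Mask = ~(1 << 1) = 11111101
Bit 1 of A is 1, so AND-ing with the mask clears it to 0.
  10001110
& 11111101
----------
  10001100

Answer: 10001100 (140)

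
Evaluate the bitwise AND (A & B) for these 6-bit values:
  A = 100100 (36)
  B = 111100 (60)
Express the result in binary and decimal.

Apply & to each column (1 only where both bits are 1):
  100100
& 111100
--------
  100100

Answer: 100100 (36)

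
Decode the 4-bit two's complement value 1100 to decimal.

MSB is 1, so the value is negative. Find the magnitude:
1. Invert bits:  0011
2. Add 1:        0100  = 4
3. Apply sign:   -4

Answer: -4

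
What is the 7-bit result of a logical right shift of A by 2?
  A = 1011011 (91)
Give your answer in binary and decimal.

Logical shift right by 2: drop the bottom 2 bit(s), prepend 2 zero(s) on the left.
  1011011  ->  keep [10110], discard [11], prepend 00
= 0010110

Answer: 0010110 (22)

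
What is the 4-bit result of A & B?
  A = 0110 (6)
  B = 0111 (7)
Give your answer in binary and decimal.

Apply & to each column (1 only where both bits are 1):
  0110
& 0111
------
  0110

Answer: 0110 (6)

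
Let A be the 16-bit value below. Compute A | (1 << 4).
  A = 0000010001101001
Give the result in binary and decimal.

Mask = 1 << 4 = 0000000000010000
Bit 4 of A is 0, so OR-ing with the mask flips it to 1.
  0000010001101001
| 0000000000010000
------------------
  0000010001111001

Answer: 0000010001111001 (1145)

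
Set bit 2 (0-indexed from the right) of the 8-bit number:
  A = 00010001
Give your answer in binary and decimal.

Mask = 1 << 2 = 00000100
Bit 2 of A is 0, so OR-ing with the mask flips it to 1.
  00010001
| 00000100
----------
  00010101

Answer: 00010101 (21)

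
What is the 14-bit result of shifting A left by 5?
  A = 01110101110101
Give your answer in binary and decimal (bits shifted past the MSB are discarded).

Shift left by 5: drop the top 5 bit(s), append 5 zero(s) on the right.
  01110101110101  ->  discard [01110], keep [101110101], append 00000
= 10111010100000

Answer: 10111010100000 (11936)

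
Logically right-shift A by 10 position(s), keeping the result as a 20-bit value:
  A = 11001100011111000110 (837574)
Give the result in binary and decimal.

Logical shift right by 10: drop the bottom 10 bit(s), prepend 10 zero(s) on the left.
  11001100011111000110  ->  keep [1100110001], discard [1111000110], prepend 0000000000
= 00000000001100110001

Answer: 00000000001100110001 (817)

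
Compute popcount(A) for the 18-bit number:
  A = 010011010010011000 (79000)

010011010010011000
1-bits at positions (from bit 0 = LSB): 3, 4, 7, 10, 12, 13, 16
Count = 7

Answer: 7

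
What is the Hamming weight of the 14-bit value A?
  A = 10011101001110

10011101001110
1-bits at positions (from bit 0 = LSB): 1, 2, 3, 6, 8, 9, 10, 13
Count = 8

Answer: 8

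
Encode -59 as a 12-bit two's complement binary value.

1. Binary of +59:  000000111011
2. Invert bits:     111111000100
3. Add 1:           111111000101

Answer: 111111000101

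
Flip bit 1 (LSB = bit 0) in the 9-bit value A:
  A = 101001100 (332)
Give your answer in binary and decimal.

Mask = 1 << 1 = 000000010
Bit 1 of A is 0; XOR with the mask flips it to 1.
  101001100
^ 000000010
-----------
  101001110

Answer: 101001110 (334)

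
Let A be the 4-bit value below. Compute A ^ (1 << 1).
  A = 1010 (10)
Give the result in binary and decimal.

Mask = 1 << 1 = 0010
Bit 1 of A is 1; XOR with the mask flips it to 0.
  1010
^ 0010
------
  1000

Answer: 1000 (8)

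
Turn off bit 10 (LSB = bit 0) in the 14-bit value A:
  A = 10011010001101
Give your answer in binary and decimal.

Mask = ~(1 << 10) = 11101111111111
Bit 10 of A is 1, so AND-ing with the mask clears it to 0.
  10011010001101
& 11101111111111
----------------
  10001010001101

Answer: 10001010001101 (8845)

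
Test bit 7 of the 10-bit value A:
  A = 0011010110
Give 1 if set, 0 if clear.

Bit 7 is the 8th from the right.
  0011010110
    ^
That bit is 1.

Answer: 1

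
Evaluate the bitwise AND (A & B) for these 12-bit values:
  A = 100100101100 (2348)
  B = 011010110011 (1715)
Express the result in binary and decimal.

Apply & to each column (1 only where both bits are 1):
  100100101100
& 011010110011
--------------
  000000100000

Answer: 000000100000 (32)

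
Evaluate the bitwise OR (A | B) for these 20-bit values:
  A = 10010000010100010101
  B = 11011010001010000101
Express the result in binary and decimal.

Apply | to each column (1 where either bit is 1):
  10010000010100010101
| 11011010001010000101
----------------------
  11011010011110010101

Answer: 11011010011110010101 (894869)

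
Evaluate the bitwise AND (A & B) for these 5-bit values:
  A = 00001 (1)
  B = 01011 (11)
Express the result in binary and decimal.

Apply & to each column (1 only where both bits are 1):
  00001
& 01011
-------
  00001

Answer: 00001 (1)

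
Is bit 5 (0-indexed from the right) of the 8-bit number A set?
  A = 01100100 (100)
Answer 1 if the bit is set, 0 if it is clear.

Bit 5 is the 6th from the right.
  01100100
    ^
That bit is 1.

Answer: 1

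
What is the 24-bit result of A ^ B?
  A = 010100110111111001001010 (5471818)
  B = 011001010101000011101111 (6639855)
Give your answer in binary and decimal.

Apply ^ to each column (1 where bits differ):
  010100110111111001001010
^ 011001010101000011101111
--------------------------
  001101100010111010100101

Answer: 001101100010111010100101 (3550885)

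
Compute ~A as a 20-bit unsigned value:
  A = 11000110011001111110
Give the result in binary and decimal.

Flip each bit (0->1, 1->0):
  11000110011001111110
  00111001100110000001

Answer: 00111001100110000001 (235905)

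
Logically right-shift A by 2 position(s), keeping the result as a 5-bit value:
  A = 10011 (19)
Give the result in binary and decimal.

Logical shift right by 2: drop the bottom 2 bit(s), prepend 2 zero(s) on the left.
  10011  ->  keep [100], discard [11], prepend 00
= 00100

Answer: 00100 (4)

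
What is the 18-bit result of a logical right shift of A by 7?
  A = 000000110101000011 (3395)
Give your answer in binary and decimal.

Logical shift right by 7: drop the bottom 7 bit(s), prepend 7 zero(s) on the left.
  000000110101000011  ->  keep [00000011010], discard [1000011], prepend 0000000
= 000000000000011010

Answer: 000000000000011010 (26)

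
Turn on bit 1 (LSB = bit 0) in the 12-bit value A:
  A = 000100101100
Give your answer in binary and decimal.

Mask = 1 << 1 = 000000000010
Bit 1 of A is 0, so OR-ing with the mask flips it to 1.
  000100101100
| 000000000010
--------------
  000100101110

Answer: 000100101110 (302)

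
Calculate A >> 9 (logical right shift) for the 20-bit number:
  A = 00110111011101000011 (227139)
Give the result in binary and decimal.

Logical shift right by 9: drop the bottom 9 bit(s), prepend 9 zero(s) on the left.
  00110111011101000011  ->  keep [00110111011], discard [101000011], prepend 000000000
= 00000000000110111011

Answer: 00000000000110111011 (443)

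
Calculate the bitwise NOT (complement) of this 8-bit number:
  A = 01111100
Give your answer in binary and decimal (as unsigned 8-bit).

Flip each bit (0->1, 1->0):
  01111100
  10000011

Answer: 10000011 (131)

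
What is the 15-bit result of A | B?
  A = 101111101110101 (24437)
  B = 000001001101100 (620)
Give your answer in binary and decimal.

Apply | to each column (1 where either bit is 1):
  101111101110101
| 000001001101100
-----------------
  101111101111101

Answer: 101111101111101 (24445)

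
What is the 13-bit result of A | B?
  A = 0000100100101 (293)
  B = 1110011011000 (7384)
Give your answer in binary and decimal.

Apply | to each column (1 where either bit is 1):
  0000100100101
| 1110011011000
---------------
  1110111111101

Answer: 1110111111101 (7677)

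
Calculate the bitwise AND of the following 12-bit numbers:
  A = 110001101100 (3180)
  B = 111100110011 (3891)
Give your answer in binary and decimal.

Apply & to each column (1 only where both bits are 1):
  110001101100
& 111100110011
--------------
  110000100000

Answer: 110000100000 (3104)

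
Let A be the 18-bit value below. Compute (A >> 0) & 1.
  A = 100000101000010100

Bit 0 is the 1st from the right.
  100000101000010100
                   ^
That bit is 0.

Answer: 0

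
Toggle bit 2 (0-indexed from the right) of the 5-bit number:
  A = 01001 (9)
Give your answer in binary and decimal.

Mask = 1 << 2 = 00100
Bit 2 of A is 0; XOR with the mask flips it to 1.
  01001
^ 00100
-------
  01101

Answer: 01101 (13)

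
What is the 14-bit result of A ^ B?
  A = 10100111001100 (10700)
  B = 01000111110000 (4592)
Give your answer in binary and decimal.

Apply ^ to each column (1 where bits differ):
  10100111001100
^ 01000111110000
----------------
  11100000111100

Answer: 11100000111100 (14396)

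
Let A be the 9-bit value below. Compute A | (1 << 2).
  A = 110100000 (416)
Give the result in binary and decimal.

Mask = 1 << 2 = 000000100
Bit 2 of A is 0, so OR-ing with the mask flips it to 1.
  110100000
| 000000100
-----------
  110100100

Answer: 110100100 (420)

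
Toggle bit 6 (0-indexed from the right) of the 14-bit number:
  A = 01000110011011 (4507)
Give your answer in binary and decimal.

Mask = 1 << 6 = 00000001000000
Bit 6 of A is 0; XOR with the mask flips it to 1.
  01000110011011
^ 00000001000000
----------------
  01000111011011

Answer: 01000111011011 (4571)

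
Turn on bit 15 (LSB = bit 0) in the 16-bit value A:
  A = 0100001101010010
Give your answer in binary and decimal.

Mask = 1 << 15 = 1000000000000000
Bit 15 of A is 0, so OR-ing with the mask flips it to 1.
  0100001101010010
| 1000000000000000
------------------
  1100001101010010

Answer: 1100001101010010 (50002)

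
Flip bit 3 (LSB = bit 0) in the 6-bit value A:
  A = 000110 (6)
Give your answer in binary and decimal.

Mask = 1 << 3 = 001000
Bit 3 of A is 0; XOR with the mask flips it to 1.
  000110
^ 001000
--------
  001110

Answer: 001110 (14)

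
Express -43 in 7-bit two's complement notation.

1. Binary of +43:  0101011
2. Invert bits:     1010100
3. Add 1:           1010101

Answer: 1010101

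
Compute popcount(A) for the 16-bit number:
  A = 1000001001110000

1000001001110000
1-bits at positions (from bit 0 = LSB): 4, 5, 6, 9, 15
Count = 5

Answer: 5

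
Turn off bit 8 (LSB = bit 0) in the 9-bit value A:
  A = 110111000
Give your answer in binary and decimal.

Mask = ~(1 << 8) = 011111111
Bit 8 of A is 1, so AND-ing with the mask clears it to 0.
  110111000
& 011111111
-----------
  010111000

Answer: 010111000 (184)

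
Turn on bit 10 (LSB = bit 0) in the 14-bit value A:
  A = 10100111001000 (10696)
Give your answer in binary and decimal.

Mask = 1 << 10 = 00010000000000
Bit 10 of A is 0, so OR-ing with the mask flips it to 1.
  10100111001000
| 00010000000000
----------------
  10110111001000

Answer: 10110111001000 (11720)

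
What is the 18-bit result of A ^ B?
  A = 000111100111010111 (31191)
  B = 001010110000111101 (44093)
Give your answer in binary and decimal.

Apply ^ to each column (1 where bits differ):
  000111100111010111
^ 001010110000111101
--------------------
  001101010111101010

Answer: 001101010111101010 (54762)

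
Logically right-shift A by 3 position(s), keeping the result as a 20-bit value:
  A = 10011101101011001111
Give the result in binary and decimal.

Logical shift right by 3: drop the bottom 3 bit(s), prepend 3 zero(s) on the left.
  10011101101011001111  ->  keep [10011101101011001], discard [111], prepend 000
= 00010011101101011001

Answer: 00010011101101011001 (80729)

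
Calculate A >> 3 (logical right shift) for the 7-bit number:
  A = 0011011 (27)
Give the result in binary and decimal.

Logical shift right by 3: drop the bottom 3 bit(s), prepend 3 zero(s) on the left.
  0011011  ->  keep [0011], discard [011], prepend 000
= 0000011

Answer: 0000011 (3)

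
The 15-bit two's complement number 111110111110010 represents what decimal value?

MSB is 1, so the value is negative. Find the magnitude:
1. Invert bits:  000001000001101
2. Add 1:        000001000001110  = 526
3. Apply sign:   -526

Answer: -526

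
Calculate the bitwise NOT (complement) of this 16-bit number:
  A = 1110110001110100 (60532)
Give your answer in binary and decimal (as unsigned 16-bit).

Flip each bit (0->1, 1->0):
  1110110001110100
  0001001110001011

Answer: 0001001110001011 (5003)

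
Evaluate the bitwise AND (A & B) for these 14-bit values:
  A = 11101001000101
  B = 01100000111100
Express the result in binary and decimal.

Apply & to each column (1 only where both bits are 1):
  11101001000101
& 01100000111100
----------------
  01100000000100

Answer: 01100000000100 (6148)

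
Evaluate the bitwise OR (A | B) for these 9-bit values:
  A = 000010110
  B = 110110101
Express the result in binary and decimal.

Apply | to each column (1 where either bit is 1):
  000010110
| 110110101
-----------
  110110111

Answer: 110110111 (439)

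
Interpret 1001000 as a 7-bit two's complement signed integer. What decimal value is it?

MSB is 1, so the value is negative. Find the magnitude:
1. Invert bits:  0110111
2. Add 1:        0111000  = 56
3. Apply sign:   -56

Answer: -56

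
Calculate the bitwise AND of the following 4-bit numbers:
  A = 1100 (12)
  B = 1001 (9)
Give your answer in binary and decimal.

Apply & to each column (1 only where both bits are 1):
  1100
& 1001
------
  1000

Answer: 1000 (8)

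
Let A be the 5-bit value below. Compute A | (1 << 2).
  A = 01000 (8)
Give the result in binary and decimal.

Mask = 1 << 2 = 00100
Bit 2 of A is 0, so OR-ing with the mask flips it to 1.
  01000
| 00100
-------
  01100

Answer: 01100 (12)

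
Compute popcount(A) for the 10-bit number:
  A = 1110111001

1110111001
1-bits at positions (from bit 0 = LSB): 0, 3, 4, 5, 7, 8, 9
Count = 7

Answer: 7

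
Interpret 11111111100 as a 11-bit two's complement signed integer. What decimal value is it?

MSB is 1, so the value is negative. Find the magnitude:
1. Invert bits:  00000000011
2. Add 1:        00000000100  = 4
3. Apply sign:   -4

Answer: -4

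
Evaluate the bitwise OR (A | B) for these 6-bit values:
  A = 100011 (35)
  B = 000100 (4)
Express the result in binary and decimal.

Apply | to each column (1 where either bit is 1):
  100011
| 000100
--------
  100111

Answer: 100111 (39)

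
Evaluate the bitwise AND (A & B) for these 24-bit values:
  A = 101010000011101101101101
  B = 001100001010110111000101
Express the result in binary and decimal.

Apply & to each column (1 only where both bits are 1):
  101010000011101101101101
& 001100001010110111000101
--------------------------
  001000000010100101000101

Answer: 001000000010100101000101 (2107717)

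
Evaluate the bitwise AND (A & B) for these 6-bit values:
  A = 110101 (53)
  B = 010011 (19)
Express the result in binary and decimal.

Apply & to each column (1 only where both bits are 1):
  110101
& 010011
--------
  010001

Answer: 010001 (17)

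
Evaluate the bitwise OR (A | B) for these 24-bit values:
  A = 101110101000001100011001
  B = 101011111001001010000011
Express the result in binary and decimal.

Apply | to each column (1 where either bit is 1):
  101110101000001100011001
| 101011111001001010000011
--------------------------
  101111111001001110011011

Answer: 101111111001001110011011 (12555163)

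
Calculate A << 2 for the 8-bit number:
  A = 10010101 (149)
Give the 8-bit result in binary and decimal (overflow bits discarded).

Shift left by 2: drop the top 2 bit(s), append 2 zero(s) on the right.
  10010101  ->  discard [10], keep [010101], append 00
= 01010100

Answer: 01010100 (84)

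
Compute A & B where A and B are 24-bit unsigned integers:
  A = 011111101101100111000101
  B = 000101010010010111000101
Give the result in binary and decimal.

Apply & to each column (1 only where both bits are 1):
  011111101101100111000101
& 000101010010010111000101
--------------------------
  000101000000000111000101

Answer: 000101000000000111000101 (1311173)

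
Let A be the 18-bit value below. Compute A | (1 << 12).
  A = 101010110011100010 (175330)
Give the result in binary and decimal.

Mask = 1 << 12 = 000001000000000000
Bit 12 of A is 0, so OR-ing with the mask flips it to 1.
  101010110011100010
| 000001000000000000
--------------------
  101011110011100010

Answer: 101011110011100010 (179426)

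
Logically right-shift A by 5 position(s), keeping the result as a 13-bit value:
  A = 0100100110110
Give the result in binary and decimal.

Logical shift right by 5: drop the bottom 5 bit(s), prepend 5 zero(s) on the left.
  0100100110110  ->  keep [01001001], discard [10110], prepend 00000
= 0000001001001

Answer: 0000001001001 (73)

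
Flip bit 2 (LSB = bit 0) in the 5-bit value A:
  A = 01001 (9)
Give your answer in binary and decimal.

Mask = 1 << 2 = 00100
Bit 2 of A is 0; XOR with the mask flips it to 1.
  01001
^ 00100
-------
  01101

Answer: 01101 (13)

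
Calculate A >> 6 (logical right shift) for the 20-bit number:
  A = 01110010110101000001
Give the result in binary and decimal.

Logical shift right by 6: drop the bottom 6 bit(s), prepend 6 zero(s) on the left.
  01110010110101000001  ->  keep [01110010110101], discard [000001], prepend 000000
= 00000001110010110101

Answer: 00000001110010110101 (7349)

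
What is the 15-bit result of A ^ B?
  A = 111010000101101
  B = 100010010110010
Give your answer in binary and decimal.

Apply ^ to each column (1 where bits differ):
  111010000101101
^ 100010010110010
-----------------
  011000010011111

Answer: 011000010011111 (12447)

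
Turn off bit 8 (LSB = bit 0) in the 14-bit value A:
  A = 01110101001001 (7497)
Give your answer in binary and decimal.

Mask = ~(1 << 8) = 11111011111111
Bit 8 of A is 1, so AND-ing with the mask clears it to 0.
  01110101001001
& 11111011111111
----------------
  01110001001001

Answer: 01110001001001 (7241)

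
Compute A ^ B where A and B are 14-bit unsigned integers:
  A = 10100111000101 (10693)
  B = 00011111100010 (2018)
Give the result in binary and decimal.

Apply ^ to each column (1 where bits differ):
  10100111000101
^ 00011111100010
----------------
  10111000100111

Answer: 10111000100111 (11815)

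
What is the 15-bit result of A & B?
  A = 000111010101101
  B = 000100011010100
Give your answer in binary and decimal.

Apply & to each column (1 only where both bits are 1):
  000111010101101
& 000100011010100
-----------------
  000100010000100

Answer: 000100010000100 (2180)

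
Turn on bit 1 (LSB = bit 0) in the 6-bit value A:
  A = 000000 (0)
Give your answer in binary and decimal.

Mask = 1 << 1 = 000010
Bit 1 of A is 0, so OR-ing with the mask flips it to 1.
  000000
| 000010
--------
  000010

Answer: 000010 (2)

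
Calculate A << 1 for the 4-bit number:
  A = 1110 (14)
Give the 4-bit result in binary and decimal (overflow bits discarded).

Shift left by 1: drop the top 1 bit(s), append 1 zero(s) on the right.
  1110  ->  discard [1], keep [110], append 0
= 1100

Answer: 1100 (12)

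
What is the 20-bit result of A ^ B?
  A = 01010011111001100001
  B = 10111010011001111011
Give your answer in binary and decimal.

Apply ^ to each column (1 where bits differ):
  01010011111001100001
^ 10111010011001111011
----------------------
  11101001100000011010

Answer: 11101001100000011010 (956442)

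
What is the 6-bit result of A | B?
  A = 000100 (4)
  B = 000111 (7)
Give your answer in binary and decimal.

Apply | to each column (1 where either bit is 1):
  000100
| 000111
--------
  000111

Answer: 000111 (7)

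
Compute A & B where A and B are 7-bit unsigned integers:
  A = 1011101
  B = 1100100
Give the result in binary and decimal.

Apply & to each column (1 only where both bits are 1):
  1011101
& 1100100
---------
  1000100

Answer: 1000100 (68)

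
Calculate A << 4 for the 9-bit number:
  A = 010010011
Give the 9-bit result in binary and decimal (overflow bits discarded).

Shift left by 4: drop the top 4 bit(s), append 4 zero(s) on the right.
  010010011  ->  discard [0100], keep [10011], append 0000
= 100110000

Answer: 100110000 (304)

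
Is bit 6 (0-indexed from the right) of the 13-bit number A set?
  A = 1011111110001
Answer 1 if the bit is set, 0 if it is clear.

Bit 6 is the 7th from the right.
  1011111110001
        ^
That bit is 1.

Answer: 1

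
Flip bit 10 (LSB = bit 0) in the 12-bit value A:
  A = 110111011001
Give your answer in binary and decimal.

Mask = 1 << 10 = 010000000000
Bit 10 of A is 1; XOR with the mask flips it to 0.
  110111011001
^ 010000000000
--------------
  100111011001

Answer: 100111011001 (2521)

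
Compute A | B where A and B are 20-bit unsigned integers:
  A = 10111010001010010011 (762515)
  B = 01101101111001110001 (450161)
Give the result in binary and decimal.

Apply | to each column (1 where either bit is 1):
  10111010001010010011
| 01101101111001110001
----------------------
  11111111111011110011

Answer: 11111111111011110011 (1048307)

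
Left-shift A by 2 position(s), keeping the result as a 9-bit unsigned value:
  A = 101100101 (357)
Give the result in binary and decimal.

Shift left by 2: drop the top 2 bit(s), append 2 zero(s) on the right.
  101100101  ->  discard [10], keep [1100101], append 00
= 110010100

Answer: 110010100 (404)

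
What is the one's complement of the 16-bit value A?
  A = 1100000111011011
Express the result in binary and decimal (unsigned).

Flip each bit (0->1, 1->0):
  1100000111011011
  0011111000100100

Answer: 0011111000100100 (15908)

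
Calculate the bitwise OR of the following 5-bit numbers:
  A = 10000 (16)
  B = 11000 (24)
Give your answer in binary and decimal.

Apply | to each column (1 where either bit is 1):
  10000
| 11000
-------
  11000

Answer: 11000 (24)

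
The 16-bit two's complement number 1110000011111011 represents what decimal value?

MSB is 1, so the value is negative. Find the magnitude:
1. Invert bits:  0001111100000100
2. Add 1:        0001111100000101  = 7941
3. Apply sign:   -7941

Answer: -7941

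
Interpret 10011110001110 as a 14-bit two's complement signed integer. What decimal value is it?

MSB is 1, so the value is negative. Find the magnitude:
1. Invert bits:  01100001110001
2. Add 1:        01100001110010  = 6258
3. Apply sign:   -6258

Answer: -6258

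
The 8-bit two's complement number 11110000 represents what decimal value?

MSB is 1, so the value is negative. Find the magnitude:
1. Invert bits:  00001111
2. Add 1:        00010000  = 16
3. Apply sign:   -16

Answer: -16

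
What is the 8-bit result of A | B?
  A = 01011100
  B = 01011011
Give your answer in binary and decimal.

Apply | to each column (1 where either bit is 1):
  01011100
| 01011011
----------
  01011111

Answer: 01011111 (95)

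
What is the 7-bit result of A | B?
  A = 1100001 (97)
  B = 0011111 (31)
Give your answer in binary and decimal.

Apply | to each column (1 where either bit is 1):
  1100001
| 0011111
---------
  1111111

Answer: 1111111 (127)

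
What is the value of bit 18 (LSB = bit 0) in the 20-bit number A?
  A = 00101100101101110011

Bit 18 is the 19th from the right.
  00101100101101110011
   ^
That bit is 0.

Answer: 0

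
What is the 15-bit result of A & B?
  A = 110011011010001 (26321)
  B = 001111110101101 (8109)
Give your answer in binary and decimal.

Apply & to each column (1 only where both bits are 1):
  110011011010001
& 001111110101101
-----------------
  000011010000001

Answer: 000011010000001 (1665)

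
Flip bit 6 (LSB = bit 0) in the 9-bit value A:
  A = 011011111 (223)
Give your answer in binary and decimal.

Mask = 1 << 6 = 001000000
Bit 6 of A is 1; XOR with the mask flips it to 0.
  011011111
^ 001000000
-----------
  010011111

Answer: 010011111 (159)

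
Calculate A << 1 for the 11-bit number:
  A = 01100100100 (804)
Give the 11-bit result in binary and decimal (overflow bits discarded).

Shift left by 1: drop the top 1 bit(s), append 1 zero(s) on the right.
  01100100100  ->  discard [0], keep [1100100100], append 0
= 11001001000

Answer: 11001001000 (1608)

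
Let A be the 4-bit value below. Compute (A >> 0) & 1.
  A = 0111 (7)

Bit 0 is the 1st from the right.
  0111
     ^
That bit is 1.

Answer: 1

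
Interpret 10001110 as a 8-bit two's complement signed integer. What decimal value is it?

MSB is 1, so the value is negative. Find the magnitude:
1. Invert bits:  01110001
2. Add 1:        01110010  = 114
3. Apply sign:   -114

Answer: -114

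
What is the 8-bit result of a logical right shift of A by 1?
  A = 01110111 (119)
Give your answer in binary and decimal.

Logical shift right by 1: drop the bottom 1 bit(s), prepend 1 zero(s) on the left.
  01110111  ->  keep [0111011], discard [1], prepend 0
= 00111011

Answer: 00111011 (59)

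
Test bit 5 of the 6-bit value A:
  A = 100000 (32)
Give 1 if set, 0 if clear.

Bit 5 is the 6th from the right.
  100000
  ^
That bit is 1.

Answer: 1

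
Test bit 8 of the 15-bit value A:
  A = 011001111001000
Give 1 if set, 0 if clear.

Bit 8 is the 9th from the right.
  011001111001000
        ^
That bit is 1.

Answer: 1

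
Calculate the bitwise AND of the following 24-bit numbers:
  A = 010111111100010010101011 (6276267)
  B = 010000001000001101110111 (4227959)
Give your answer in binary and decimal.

Apply & to each column (1 only where both bits are 1):
  010111111100010010101011
& 010000001000001101110111
--------------------------
  010000001000000000100011

Answer: 010000001000000000100011 (4227107)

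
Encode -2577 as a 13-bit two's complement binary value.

1. Binary of +2577:  0101000010001
2. Invert bits:     1010111101110
3. Add 1:           1010111101111

Answer: 1010111101111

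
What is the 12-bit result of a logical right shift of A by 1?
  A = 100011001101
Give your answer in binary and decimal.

Logical shift right by 1: drop the bottom 1 bit(s), prepend 1 zero(s) on the left.
  100011001101  ->  keep [10001100110], discard [1], prepend 0
= 010001100110

Answer: 010001100110 (1126)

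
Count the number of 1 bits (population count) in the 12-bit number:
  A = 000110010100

000110010100
1-bits at positions (from bit 0 = LSB): 2, 4, 7, 8
Count = 4

Answer: 4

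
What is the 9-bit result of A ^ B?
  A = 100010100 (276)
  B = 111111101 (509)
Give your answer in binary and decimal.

Apply ^ to each column (1 where bits differ):
  100010100
^ 111111101
-----------
  011101001

Answer: 011101001 (233)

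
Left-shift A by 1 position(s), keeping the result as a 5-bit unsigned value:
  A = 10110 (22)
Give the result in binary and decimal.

Shift left by 1: drop the top 1 bit(s), append 1 zero(s) on the right.
  10110  ->  discard [1], keep [0110], append 0
= 01100

Answer: 01100 (12)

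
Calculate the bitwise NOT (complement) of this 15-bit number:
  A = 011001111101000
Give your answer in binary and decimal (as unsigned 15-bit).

Flip each bit (0->1, 1->0):
  011001111101000
  100110000010111

Answer: 100110000010111 (19479)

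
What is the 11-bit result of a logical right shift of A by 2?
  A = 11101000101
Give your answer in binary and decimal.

Logical shift right by 2: drop the bottom 2 bit(s), prepend 2 zero(s) on the left.
  11101000101  ->  keep [111010001], discard [01], prepend 00
= 00111010001

Answer: 00111010001 (465)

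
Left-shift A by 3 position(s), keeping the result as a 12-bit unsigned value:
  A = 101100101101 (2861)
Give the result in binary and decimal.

Shift left by 3: drop the top 3 bit(s), append 3 zero(s) on the right.
  101100101101  ->  discard [101], keep [100101101], append 000
= 100101101000

Answer: 100101101000 (2408)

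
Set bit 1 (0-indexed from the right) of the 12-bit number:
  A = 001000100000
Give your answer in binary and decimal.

Mask = 1 << 1 = 000000000010
Bit 1 of A is 0, so OR-ing with the mask flips it to 1.
  001000100000
| 000000000010
--------------
  001000100010

Answer: 001000100010 (546)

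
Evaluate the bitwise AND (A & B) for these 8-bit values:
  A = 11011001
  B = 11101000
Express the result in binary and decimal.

Apply & to each column (1 only where both bits are 1):
  11011001
& 11101000
----------
  11001000

Answer: 11001000 (200)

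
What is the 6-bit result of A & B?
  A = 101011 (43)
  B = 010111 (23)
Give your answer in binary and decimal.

Apply & to each column (1 only where both bits are 1):
  101011
& 010111
--------
  000011

Answer: 000011 (3)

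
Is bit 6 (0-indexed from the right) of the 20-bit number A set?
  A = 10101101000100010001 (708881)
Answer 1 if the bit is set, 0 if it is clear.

Bit 6 is the 7th from the right.
  10101101000100010001
               ^
That bit is 0.

Answer: 0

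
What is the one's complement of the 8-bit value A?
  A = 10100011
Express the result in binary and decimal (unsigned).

Flip each bit (0->1, 1->0):
  10100011
  01011100

Answer: 01011100 (92)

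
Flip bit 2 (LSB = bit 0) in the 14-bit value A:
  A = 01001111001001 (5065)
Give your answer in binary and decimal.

Mask = 1 << 2 = 00000000000100
Bit 2 of A is 0; XOR with the mask flips it to 1.
  01001111001001
^ 00000000000100
----------------
  01001111001101

Answer: 01001111001101 (5069)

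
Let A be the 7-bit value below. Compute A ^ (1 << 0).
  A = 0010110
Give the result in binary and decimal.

Mask = 1 << 0 = 0000001
Bit 0 of A is 0; XOR with the mask flips it to 1.
  0010110
^ 0000001
---------
  0010111

Answer: 0010111 (23)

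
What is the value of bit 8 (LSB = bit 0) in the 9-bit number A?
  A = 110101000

Bit 8 is the 9th from the right.
  110101000
  ^
That bit is 1.

Answer: 1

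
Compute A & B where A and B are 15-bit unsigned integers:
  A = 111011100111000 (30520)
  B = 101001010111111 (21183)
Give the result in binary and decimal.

Apply & to each column (1 only where both bits are 1):
  111011100111000
& 101001010111111
-----------------
  101001000111000

Answer: 101001000111000 (21048)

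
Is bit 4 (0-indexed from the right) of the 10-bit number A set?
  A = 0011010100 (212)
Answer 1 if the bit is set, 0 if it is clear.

Bit 4 is the 5th from the right.
  0011010100
       ^
That bit is 1.

Answer: 1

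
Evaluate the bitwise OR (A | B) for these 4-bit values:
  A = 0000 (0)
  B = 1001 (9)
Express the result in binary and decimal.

Apply | to each column (1 where either bit is 1):
  0000
| 1001
------
  1001

Answer: 1001 (9)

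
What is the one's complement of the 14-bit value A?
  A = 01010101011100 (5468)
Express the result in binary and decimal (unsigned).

Flip each bit (0->1, 1->0):
  01010101011100
  10101010100011

Answer: 10101010100011 (10915)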